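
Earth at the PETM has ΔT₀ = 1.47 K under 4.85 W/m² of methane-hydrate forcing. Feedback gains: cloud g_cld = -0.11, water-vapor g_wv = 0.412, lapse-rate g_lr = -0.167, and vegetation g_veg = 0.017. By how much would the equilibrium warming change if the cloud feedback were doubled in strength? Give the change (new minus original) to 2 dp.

Original: g = 0.152, ΔT = 1.47/(1−0.152) = 1.7335 K.
With doubled cloud: g' = 0.042, ΔT' = 1.47/(1−0.042) = 1.5344 K.
Change = 1.5344 − 1.7335 = -0.20 K.

-0.20 K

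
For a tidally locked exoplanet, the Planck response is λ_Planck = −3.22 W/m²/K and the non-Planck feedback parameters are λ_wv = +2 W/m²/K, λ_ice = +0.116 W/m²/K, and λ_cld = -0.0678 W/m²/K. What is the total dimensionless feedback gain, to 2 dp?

0.64

Convert to gains: g_wv = 2/3.22 = 0.6211; g_ice = 0.116/3.22 = 0.03602; g_cld = -0.0678/3.22 = -0.02106.
Total gain g = 0.63606.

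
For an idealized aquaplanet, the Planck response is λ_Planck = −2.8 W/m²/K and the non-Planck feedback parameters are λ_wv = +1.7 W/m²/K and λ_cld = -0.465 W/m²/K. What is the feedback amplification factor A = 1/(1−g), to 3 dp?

Convert to gains: g_wv = 1.7/2.8 = 0.6071; g_cld = -0.465/2.8 = -0.1661.
Total gain g = 0.441.
A = 1/(1 − 0.441) = 1.789.

1.789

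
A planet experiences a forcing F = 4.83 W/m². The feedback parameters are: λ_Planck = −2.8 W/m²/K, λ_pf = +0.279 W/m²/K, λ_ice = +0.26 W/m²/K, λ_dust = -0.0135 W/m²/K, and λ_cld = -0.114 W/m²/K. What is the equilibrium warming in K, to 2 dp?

2.02 K

Net feedback parameter λ = (−2.8) + (+0.279) + (+0.26) + (-0.0135) + (-0.114) = -2.3885 W/m²/K.
ΔT = −F/λ = −4.83/(-2.3885) = 2.02 K.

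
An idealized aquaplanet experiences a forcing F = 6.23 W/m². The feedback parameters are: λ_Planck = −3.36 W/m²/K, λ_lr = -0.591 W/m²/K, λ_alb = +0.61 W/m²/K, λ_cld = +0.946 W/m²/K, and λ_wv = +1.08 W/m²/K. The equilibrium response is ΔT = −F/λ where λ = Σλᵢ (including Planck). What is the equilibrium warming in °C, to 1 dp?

Net feedback parameter λ = (−3.36) + (-0.591) + (+0.61) + (+0.946) + (+1.08) = -1.315 W/m²/K.
ΔT = −F/λ = −6.23/(-1.315) = 4.7 °C.

4.7 °C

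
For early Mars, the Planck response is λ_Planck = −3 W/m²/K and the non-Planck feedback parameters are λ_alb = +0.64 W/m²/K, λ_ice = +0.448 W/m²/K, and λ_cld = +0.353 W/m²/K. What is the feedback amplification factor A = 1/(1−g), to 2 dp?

Convert to gains: g_alb = 0.64/3 = 0.2133; g_ice = 0.448/3 = 0.1493; g_cld = 0.353/3 = 0.1177.
Total gain g = 0.4803.
A = 1/(1 − 0.4803) = 1.92.

1.92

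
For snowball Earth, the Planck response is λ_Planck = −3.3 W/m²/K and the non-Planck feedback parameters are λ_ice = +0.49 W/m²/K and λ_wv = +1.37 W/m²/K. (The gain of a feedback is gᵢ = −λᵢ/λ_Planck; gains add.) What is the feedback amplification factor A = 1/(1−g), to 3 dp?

2.292

Convert to gains: g_ice = 0.49/3.3 = 0.1485; g_wv = 1.37/3.3 = 0.4152.
Total gain g = 0.5637.
A = 1/(1 − 0.5637) = 2.292.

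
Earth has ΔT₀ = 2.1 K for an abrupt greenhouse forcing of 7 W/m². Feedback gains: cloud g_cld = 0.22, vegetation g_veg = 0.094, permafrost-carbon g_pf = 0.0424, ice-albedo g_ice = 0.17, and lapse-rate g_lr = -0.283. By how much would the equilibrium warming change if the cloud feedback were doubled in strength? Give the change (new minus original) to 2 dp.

Original: g = 0.2434, ΔT = 2.1/(1−0.2434) = 2.7756 K.
With doubled cloud: g' = 0.4634, ΔT' = 2.1/(1−0.4634) = 3.9135 K.
Change = 3.9135 − 2.7756 = 1.14 K.

1.14 K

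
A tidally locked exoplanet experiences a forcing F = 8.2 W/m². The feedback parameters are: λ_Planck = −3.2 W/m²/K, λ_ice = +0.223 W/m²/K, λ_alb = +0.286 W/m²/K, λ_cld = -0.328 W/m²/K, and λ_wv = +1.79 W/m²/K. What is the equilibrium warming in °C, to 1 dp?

Net feedback parameter λ = (−3.2) + (+0.223) + (+0.286) + (-0.328) + (+1.79) = -1.229 W/m²/K.
ΔT = −F/λ = −8.2/(-1.229) = 6.7 °C.

6.7 °C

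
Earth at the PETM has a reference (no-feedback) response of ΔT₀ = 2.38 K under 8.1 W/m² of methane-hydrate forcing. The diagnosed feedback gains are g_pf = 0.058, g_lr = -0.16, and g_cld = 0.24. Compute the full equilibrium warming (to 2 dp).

Total gain g = 0.058 − 0.16 + 0.24 = 0.138.
Amplification A = 1/(1 − 0.138) = 1.16.
ΔT = 2.38 × 1.16 = 2.76 K.

2.76 K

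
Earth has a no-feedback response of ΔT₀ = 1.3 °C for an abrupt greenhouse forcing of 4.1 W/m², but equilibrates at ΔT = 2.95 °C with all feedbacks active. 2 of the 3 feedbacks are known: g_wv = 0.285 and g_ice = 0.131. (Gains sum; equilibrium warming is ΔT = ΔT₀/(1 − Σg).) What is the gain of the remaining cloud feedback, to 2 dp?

0.14

Amplification A = ΔT/ΔT₀ = 2.95/1.3 = 2.269.
Total gain g = 1 − 1/A = 1 − 1/2.269 = 0.5593.
Known gains sum to 0.285 + 0.131 = 0.416.
g_cld = 0.5593 − 0.416 = 0.14.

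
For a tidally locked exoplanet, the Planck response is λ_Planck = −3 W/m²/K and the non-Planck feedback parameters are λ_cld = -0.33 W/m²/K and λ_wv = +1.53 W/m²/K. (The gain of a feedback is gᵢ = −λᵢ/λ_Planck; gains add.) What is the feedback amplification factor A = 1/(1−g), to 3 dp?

Convert to gains: g_cld = -0.33/3 = -0.11; g_wv = 1.53/3 = 0.51.
Total gain g = 0.4.
A = 1/(1 − 0.4) = 1.667.

1.667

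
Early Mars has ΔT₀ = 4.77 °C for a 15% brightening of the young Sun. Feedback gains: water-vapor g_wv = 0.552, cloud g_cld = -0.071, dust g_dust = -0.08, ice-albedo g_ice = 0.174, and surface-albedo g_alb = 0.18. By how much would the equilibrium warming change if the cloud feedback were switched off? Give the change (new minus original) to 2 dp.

Original: g = 0.755, ΔT = 4.77/(1−0.755) = 19.4694 °C.
Without cloud: g' = 0.826, ΔT' = 4.77/(1−0.826) = 27.4138 °C.
Change = 27.4138 − 19.4694 = 7.94 °C.

7.94 °C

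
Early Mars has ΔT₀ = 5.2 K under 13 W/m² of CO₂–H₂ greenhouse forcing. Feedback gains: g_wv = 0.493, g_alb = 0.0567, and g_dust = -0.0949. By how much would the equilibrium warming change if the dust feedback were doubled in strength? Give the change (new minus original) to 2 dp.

-1.41 K

Original: g = 0.4548, ΔT = 5.2/(1−0.4548) = 9.5378 K.
With doubled dust: g' = 0.3599, ΔT' = 5.2/(1−0.3599) = 8.1237 K.
Change = 8.1237 − 9.5378 = -1.41 K.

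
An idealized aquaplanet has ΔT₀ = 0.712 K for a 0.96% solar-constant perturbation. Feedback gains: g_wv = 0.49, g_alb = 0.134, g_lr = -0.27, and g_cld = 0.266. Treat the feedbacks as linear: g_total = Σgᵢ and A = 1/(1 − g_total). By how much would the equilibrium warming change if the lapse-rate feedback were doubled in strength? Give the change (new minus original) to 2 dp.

-0.78 K

Original: g = 0.62, ΔT = 0.712/(1−0.62) = 1.8737 K.
With doubled lapse-rate: g' = 0.35, ΔT' = 0.712/(1−0.35) = 1.0954 K.
Change = 1.0954 − 1.8737 = -0.78 K.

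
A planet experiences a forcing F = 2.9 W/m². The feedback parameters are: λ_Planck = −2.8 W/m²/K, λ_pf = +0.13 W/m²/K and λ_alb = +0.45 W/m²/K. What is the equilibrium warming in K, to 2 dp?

1.31 K

Net feedback parameter λ = (−2.8) + (+0.13) + (+0.45) = -2.22 W/m²/K.
ΔT = −F/λ = −2.9/(-2.22) = 1.31 K.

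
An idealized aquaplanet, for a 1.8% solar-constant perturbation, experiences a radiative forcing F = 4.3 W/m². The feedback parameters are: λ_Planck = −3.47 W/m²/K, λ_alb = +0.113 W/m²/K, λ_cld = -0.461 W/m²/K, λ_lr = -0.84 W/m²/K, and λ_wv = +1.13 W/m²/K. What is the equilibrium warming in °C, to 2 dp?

Net feedback parameter λ = (−3.47) + (+0.113) + (-0.461) + (-0.84) + (+1.13) = -3.528 W/m²/K.
ΔT = −F/λ = −4.3/(-3.528) = 1.22 °C.

1.22 °C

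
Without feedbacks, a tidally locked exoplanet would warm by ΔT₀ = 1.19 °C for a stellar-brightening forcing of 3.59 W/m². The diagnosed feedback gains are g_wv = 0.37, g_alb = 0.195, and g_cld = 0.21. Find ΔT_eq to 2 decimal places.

5.29 °C

Total gain g = 0.37 + 0.195 + 0.21 = 0.775.
Amplification A = 1/(1 − 0.775) = 4.444.
ΔT = 1.19 × 4.444 = 5.29 °C.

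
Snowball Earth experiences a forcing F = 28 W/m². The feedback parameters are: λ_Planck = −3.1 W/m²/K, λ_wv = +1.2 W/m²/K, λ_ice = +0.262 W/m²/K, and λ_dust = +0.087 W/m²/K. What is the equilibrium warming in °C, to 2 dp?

18.05 °C

Net feedback parameter λ = (−3.1) + (+1.2) + (+0.262) + (+0.087) = -1.551 W/m²/K.
ΔT = −F/λ = −28/(-1.551) = 18.05 °C.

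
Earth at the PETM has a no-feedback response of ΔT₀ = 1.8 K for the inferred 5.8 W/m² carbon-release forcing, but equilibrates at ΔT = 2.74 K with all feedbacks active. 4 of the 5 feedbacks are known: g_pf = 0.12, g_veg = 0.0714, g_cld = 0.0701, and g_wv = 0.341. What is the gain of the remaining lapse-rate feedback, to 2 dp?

-0.26

Amplification A = ΔT/ΔT₀ = 2.74/1.8 = 1.522.
Total gain g = 1 − 1/A = 1 − 1/1.522 = 0.343.
Known gains sum to 0.12 + 0.0714 + 0.0701 + 0.341 = 0.6025.
g_lr = 0.343 − 0.6025 = -0.26.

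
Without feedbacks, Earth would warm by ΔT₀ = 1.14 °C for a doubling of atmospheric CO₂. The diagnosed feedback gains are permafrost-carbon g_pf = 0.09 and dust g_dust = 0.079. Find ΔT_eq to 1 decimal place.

Total gain g = 0.09 + 0.079 = 0.169.
Amplification A = 1/(1 − 0.169) = 1.203.
ΔT = 1.14 × 1.203 = 1.4 °C.

1.4 °C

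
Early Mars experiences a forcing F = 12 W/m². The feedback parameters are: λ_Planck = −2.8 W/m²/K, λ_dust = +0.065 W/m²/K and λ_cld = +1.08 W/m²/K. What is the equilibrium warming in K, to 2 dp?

7.25 K

Net feedback parameter λ = (−2.8) + (+0.065) + (+1.08) = -1.655 W/m²/K.
ΔT = −F/λ = −12/(-1.655) = 7.25 K.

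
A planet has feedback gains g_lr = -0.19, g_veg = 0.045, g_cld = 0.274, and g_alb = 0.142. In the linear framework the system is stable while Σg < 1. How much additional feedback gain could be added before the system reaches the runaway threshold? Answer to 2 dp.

Current total gain = -0.19 + 0.045 + 0.274 + 0.142 = 0.271.
Margin to runaway = 1 − 0.271 = 0.73.

0.73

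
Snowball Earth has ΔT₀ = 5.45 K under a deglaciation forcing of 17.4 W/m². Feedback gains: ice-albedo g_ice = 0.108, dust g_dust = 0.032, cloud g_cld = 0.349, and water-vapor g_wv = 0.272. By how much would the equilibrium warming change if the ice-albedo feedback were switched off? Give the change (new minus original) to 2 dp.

-7.10 K

Original: g = 0.761, ΔT = 5.45/(1−0.761) = 22.8033 K.
Without ice-albedo: g' = 0.653, ΔT' = 5.45/(1−0.653) = 15.7061 K.
Change = 15.7061 − 22.8033 = -7.10 K.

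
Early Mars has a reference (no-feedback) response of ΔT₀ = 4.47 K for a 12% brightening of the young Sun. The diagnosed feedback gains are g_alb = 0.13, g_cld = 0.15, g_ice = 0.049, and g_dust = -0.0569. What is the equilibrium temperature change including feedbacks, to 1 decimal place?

6.1 K

Total gain g = 0.13 + 0.15 + 0.049 − 0.0569 = 0.2721.
Amplification A = 1/(1 − 0.2721) = 1.374.
ΔT = 4.47 × 1.374 = 6.1 K.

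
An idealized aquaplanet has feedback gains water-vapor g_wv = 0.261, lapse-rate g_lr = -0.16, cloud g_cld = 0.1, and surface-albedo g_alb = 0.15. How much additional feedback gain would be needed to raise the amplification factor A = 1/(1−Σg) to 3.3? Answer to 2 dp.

0.35

Current total gain = 0.351.
Target gain for A = 3.3: g* = 1 − 1/3.3 = 0.697.
Additional gain needed = 0.697 − 0.351 = 0.35.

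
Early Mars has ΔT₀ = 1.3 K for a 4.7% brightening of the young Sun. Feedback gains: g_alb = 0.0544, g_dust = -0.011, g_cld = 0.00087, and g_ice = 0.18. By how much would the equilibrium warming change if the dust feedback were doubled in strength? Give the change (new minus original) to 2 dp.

Original: g = 0.22427, ΔT = 1.3/(1−0.22427) = 1.6758 K.
With doubled dust: g' = 0.21327, ΔT' = 1.3/(1−0.21327) = 1.6524 K.
Change = 1.6524 − 1.6758 = -0.02 K.

-0.02 K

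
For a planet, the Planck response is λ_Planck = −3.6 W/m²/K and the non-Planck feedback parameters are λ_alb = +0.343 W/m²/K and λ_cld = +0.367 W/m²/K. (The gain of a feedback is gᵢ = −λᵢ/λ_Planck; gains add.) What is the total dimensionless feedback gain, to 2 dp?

0.20

Convert to gains: g_alb = 0.343/3.6 = 0.09528; g_cld = 0.367/3.6 = 0.1019.
Total gain g = 0.19718.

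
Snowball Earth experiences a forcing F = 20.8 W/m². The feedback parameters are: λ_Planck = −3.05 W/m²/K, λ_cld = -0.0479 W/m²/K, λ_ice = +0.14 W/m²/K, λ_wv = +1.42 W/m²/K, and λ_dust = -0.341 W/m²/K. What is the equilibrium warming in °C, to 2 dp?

11.07 °C

Net feedback parameter λ = (−3.05) + (-0.0479) + (+0.14) + (+1.42) + (-0.341) = -1.8789 W/m²/K.
ΔT = −F/λ = −20.8/(-1.8789) = 11.07 °C.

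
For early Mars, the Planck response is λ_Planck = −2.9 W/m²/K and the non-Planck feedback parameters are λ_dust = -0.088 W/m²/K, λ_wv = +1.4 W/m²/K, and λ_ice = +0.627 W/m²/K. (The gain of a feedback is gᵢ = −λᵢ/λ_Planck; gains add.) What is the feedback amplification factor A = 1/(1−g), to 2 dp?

3.02

Convert to gains: g_dust = -0.088/2.9 = -0.03034; g_wv = 1.4/2.9 = 0.4828; g_ice = 0.627/2.9 = 0.2162.
Total gain g = 0.66866.
A = 1/(1 − 0.66866) = 3.02.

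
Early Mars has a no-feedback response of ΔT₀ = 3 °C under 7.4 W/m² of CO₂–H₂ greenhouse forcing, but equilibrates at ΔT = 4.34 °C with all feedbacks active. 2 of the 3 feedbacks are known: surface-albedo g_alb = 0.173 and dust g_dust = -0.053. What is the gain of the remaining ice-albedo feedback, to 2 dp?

0.19

Amplification A = ΔT/ΔT₀ = 4.34/3 = 1.447.
Total gain g = 1 − 1/A = 1 − 1/1.447 = 0.3089.
Known gains sum to 0.173 − 0.053 = 0.12.
g_ice = 0.3089 − 0.12 = 0.19.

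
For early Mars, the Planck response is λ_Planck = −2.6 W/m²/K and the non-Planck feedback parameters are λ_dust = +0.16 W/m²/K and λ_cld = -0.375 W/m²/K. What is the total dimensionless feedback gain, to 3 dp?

Convert to gains: g_dust = 0.16/2.6 = 0.06154; g_cld = -0.375/2.6 = -0.1442.
Total gain g = -0.08266.

-0.083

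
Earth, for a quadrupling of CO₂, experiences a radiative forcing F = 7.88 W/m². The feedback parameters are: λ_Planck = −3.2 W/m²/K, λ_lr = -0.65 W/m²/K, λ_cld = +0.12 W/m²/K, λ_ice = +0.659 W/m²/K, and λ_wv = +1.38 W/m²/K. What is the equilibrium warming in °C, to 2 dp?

Net feedback parameter λ = (−3.2) + (-0.65) + (+0.12) + (+0.659) + (+1.38) = -1.691 W/m²/K.
ΔT = −F/λ = −7.88/(-1.691) = 4.66 °C.

4.66 °C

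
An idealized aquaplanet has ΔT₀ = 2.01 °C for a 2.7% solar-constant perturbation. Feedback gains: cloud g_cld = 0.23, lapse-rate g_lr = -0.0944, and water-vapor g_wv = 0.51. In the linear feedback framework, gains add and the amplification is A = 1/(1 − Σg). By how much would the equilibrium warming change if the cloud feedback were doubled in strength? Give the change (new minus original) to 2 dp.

10.49 °C

Original: g = 0.6456, ΔT = 2.01/(1−0.6456) = 5.6716 °C.
With doubled cloud: g' = 0.8756, ΔT' = 2.01/(1−0.8756) = 16.1576 °C.
Change = 16.1576 − 5.6716 = 10.49 °C.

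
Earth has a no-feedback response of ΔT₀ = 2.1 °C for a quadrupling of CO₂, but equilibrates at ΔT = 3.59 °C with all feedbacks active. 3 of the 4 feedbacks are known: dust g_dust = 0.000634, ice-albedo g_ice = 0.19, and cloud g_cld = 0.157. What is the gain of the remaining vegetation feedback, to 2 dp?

Amplification A = ΔT/ΔT₀ = 3.59/2.1 = 1.71.
Total gain g = 1 − 1/A = 1 − 1/1.71 = 0.4152.
Known gains sum to 0.000634 + 0.19 + 0.157 = 0.347634.
g_veg = 0.4152 − 0.347634 = 0.07.

0.07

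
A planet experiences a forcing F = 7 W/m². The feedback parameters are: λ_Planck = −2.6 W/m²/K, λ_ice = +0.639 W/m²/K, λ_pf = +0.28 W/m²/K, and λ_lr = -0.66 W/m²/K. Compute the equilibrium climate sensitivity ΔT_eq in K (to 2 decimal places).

Net feedback parameter λ = (−2.6) + (+0.639) + (+0.28) + (-0.66) = -2.341 W/m²/K.
ΔT = −F/λ = −7/(-2.341) = 2.99 K.

2.99 K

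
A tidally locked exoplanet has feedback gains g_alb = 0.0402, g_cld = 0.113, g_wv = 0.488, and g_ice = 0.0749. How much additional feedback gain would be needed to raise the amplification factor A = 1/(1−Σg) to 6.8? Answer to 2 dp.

Current total gain = 0.7161.
Target gain for A = 6.8: g* = 1 − 1/6.8 = 0.8529.
Additional gain needed = 0.8529 − 0.7161 = 0.14.

0.14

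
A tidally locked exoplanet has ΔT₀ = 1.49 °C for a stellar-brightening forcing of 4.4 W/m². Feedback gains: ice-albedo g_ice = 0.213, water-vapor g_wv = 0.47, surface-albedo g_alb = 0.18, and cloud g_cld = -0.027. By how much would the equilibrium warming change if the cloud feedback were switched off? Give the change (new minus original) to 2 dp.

Original: g = 0.836, ΔT = 1.49/(1−0.836) = 9.0854 °C.
Without cloud: g' = 0.863, ΔT' = 1.49/(1−0.863) = 10.8759 °C.
Change = 10.8759 − 9.0854 = 1.79 °C.

1.79 °C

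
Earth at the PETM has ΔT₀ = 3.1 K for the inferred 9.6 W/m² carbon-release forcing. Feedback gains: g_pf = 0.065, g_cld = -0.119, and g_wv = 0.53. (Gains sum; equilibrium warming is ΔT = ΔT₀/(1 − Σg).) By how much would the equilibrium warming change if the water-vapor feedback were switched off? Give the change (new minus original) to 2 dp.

Original: g = 0.476, ΔT = 3.1/(1−0.476) = 5.9160 K.
Without water-vapor: g' = -0.054, ΔT' = 3.1/(1+0.054) = 2.9412 K.
Change = 2.9412 − 5.9160 = -2.97 K.

-2.97 K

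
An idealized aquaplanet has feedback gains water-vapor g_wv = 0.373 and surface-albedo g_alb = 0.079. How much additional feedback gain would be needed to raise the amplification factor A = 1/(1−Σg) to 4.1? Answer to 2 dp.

Current total gain = 0.452.
Target gain for A = 4.1: g* = 1 − 1/4.1 = 0.7561.
Additional gain needed = 0.7561 − 0.452 = 0.30.

0.30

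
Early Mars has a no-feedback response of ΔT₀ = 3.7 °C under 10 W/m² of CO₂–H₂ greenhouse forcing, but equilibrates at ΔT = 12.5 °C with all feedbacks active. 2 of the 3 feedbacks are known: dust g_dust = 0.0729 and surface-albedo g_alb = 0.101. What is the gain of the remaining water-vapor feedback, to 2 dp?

0.53

Amplification A = ΔT/ΔT₀ = 12.5/3.7 = 3.378.
Total gain g = 1 − 1/A = 1 − 1/3.378 = 0.704.
Known gains sum to 0.0729 + 0.101 = 0.1739.
g_wv = 0.704 − 0.1739 = 0.53.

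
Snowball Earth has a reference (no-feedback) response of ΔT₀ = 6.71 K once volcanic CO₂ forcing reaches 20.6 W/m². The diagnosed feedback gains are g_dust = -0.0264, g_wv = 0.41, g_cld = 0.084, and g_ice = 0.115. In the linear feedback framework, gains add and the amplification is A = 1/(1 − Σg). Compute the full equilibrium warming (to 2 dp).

Total gain g = -0.0264 + 0.41 + 0.084 + 0.115 = 0.5826.
Amplification A = 1/(1 − 0.5826) = 2.396.
ΔT = 6.71 × 2.396 = 16.08 K.

16.08 K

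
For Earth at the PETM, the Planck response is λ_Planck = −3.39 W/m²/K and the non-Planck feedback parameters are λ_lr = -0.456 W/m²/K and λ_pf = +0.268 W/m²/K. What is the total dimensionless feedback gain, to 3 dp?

-0.055

Convert to gains: g_lr = -0.456/3.39 = -0.1345; g_pf = 0.268/3.39 = 0.07906.
Total gain g = -0.05544.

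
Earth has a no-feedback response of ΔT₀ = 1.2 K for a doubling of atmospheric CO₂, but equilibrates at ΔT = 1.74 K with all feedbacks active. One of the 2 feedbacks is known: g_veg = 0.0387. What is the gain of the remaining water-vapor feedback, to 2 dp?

0.27

Amplification A = ΔT/ΔT₀ = 1.74/1.2 = 1.45.
Total gain g = 1 − 1/A = 1 − 1/1.45 = 0.3103.
The known gain is 0.0387.
g_wv = 0.3103 − 0.0387 = 0.27.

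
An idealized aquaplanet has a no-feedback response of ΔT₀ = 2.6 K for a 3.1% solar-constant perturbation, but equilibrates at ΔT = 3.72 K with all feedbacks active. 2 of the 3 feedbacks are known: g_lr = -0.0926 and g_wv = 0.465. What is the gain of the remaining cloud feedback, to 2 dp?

-0.07

Amplification A = ΔT/ΔT₀ = 3.72/2.6 = 1.431.
Total gain g = 1 − 1/A = 1 − 1/1.431 = 0.3012.
Known gains sum to -0.0926 + 0.465 = 0.3724.
g_cld = 0.3012 − 0.3724 = -0.07.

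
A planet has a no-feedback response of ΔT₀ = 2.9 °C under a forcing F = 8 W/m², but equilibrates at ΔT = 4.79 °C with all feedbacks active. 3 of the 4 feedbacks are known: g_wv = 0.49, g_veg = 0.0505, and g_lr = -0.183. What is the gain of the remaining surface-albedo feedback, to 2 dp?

0.04

Amplification A = ΔT/ΔT₀ = 4.79/2.9 = 1.652.
Total gain g = 1 − 1/A = 1 − 1/1.652 = 0.3947.
Known gains sum to 0.49 + 0.0505 − 0.183 = 0.3575.
g_alb = 0.3947 − 0.3575 = 0.04.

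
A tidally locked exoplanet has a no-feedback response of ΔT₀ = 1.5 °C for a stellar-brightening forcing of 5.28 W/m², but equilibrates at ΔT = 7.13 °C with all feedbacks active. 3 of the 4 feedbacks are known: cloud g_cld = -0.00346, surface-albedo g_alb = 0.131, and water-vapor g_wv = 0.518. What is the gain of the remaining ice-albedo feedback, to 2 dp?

0.14

Amplification A = ΔT/ΔT₀ = 7.13/1.5 = 4.753.
Total gain g = 1 − 1/A = 1 − 1/4.753 = 0.7896.
Known gains sum to -0.00346 + 0.131 + 0.518 = 0.64554.
g_ice = 0.7896 − 0.64554 = 0.14.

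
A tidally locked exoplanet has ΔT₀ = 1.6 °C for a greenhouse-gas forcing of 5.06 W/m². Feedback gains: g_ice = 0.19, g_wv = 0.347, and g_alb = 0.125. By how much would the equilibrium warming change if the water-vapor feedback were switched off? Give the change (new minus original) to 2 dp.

-2.40 °C

Original: g = 0.662, ΔT = 1.6/(1−0.662) = 4.7337 °C.
Without water-vapor: g' = 0.315, ΔT' = 1.6/(1−0.315) = 2.3358 °C.
Change = 2.3358 − 4.7337 = -2.40 °C.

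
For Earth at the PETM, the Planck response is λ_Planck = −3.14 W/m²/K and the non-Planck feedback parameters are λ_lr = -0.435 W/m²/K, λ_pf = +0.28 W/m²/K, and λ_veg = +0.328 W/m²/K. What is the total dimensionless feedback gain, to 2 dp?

0.06

Convert to gains: g_lr = -0.435/3.14 = -0.1385; g_pf = 0.28/3.14 = 0.08917; g_veg = 0.328/3.14 = 0.1045.
Total gain g = 0.05517.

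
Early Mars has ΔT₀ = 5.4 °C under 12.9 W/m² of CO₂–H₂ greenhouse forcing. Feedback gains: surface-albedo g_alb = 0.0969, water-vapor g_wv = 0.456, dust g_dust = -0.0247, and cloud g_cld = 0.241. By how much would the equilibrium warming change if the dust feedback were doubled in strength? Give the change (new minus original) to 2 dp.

-2.26 °C

Original: g = 0.7692, ΔT = 5.4/(1−0.7692) = 23.3969 °C.
With doubled dust: g' = 0.7445, ΔT' = 5.4/(1−0.7445) = 21.1350 °C.
Change = 21.1350 − 23.3969 = -2.26 °C.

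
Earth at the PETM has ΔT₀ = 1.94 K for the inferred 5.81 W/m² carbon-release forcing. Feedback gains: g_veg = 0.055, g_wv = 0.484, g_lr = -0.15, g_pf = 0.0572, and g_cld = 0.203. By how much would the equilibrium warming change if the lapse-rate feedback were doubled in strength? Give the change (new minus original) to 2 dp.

Original: g = 0.6492, ΔT = 1.94/(1−0.6492) = 5.5302 K.
With doubled lapse-rate: g' = 0.4992, ΔT' = 1.94/(1−0.4992) = 3.8738 K.
Change = 3.8738 − 5.5302 = -1.66 K.

-1.66 K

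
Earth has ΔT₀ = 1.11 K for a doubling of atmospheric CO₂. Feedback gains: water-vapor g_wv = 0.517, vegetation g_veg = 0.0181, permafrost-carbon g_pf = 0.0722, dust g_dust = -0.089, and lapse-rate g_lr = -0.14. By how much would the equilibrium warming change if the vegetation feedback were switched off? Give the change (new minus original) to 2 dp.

-0.05 K

Original: g = 0.3783, ΔT = 1.11/(1−0.3783) = 1.7854 K.
Without vegetation: g' = 0.3602, ΔT' = 1.11/(1−0.3602) = 1.7349 K.
Change = 1.7349 − 1.7854 = -0.05 K.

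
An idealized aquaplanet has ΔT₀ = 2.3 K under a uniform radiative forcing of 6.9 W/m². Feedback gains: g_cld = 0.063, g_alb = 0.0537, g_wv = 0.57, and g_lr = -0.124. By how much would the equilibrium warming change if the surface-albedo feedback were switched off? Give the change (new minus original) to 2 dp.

-0.58 K

Original: g = 0.5627, ΔT = 2.3/(1−0.5627) = 5.2595 K.
Without surface-albedo: g' = 0.509, ΔT' = 2.3/(1−0.509) = 4.6843 K.
Change = 4.6843 − 5.2595 = -0.58 K.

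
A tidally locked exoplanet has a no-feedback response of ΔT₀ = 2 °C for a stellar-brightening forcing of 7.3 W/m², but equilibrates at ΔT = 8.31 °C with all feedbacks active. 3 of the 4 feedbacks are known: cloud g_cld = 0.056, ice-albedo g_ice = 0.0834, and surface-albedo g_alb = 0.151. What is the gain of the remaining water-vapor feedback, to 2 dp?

0.47

Amplification A = ΔT/ΔT₀ = 8.31/2 = 4.155.
Total gain g = 1 − 1/A = 1 − 1/4.155 = 0.7593.
Known gains sum to 0.056 + 0.0834 + 0.151 = 0.2904.
g_wv = 0.7593 − 0.2904 = 0.47.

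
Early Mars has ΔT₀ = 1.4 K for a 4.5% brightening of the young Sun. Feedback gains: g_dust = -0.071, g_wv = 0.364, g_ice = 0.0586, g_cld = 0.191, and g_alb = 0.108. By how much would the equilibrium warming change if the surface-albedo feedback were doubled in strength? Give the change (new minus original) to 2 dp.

1.79 K

Original: g = 0.6506, ΔT = 1.4/(1−0.6506) = 4.0069 K.
With doubled surface-albedo: g' = 0.7586, ΔT' = 1.4/(1−0.7586) = 5.7995 K.
Change = 5.7995 − 4.0069 = 1.79 K.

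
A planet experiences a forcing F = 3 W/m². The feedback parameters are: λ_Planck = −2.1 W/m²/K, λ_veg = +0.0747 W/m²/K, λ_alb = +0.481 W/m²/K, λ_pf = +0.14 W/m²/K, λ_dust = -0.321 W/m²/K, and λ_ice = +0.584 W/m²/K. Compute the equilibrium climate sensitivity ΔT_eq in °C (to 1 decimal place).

2.6 °C

Net feedback parameter λ = (−2.1) + (+0.0747) + (+0.481) + (+0.14) + (-0.321) + (+0.584) = -1.1413 W/m²/K.
ΔT = −F/λ = −3/(-1.1413) = 2.6 °C.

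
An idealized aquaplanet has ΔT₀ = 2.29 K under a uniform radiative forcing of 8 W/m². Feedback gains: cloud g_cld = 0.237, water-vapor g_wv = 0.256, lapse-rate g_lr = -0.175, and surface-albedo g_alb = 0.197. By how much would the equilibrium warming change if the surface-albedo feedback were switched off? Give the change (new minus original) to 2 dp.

Original: g = 0.515, ΔT = 2.29/(1−0.515) = 4.7216 K.
Without surface-albedo: g' = 0.318, ΔT' = 2.29/(1−0.318) = 3.3578 K.
Change = 3.3578 − 4.7216 = -1.36 K.

-1.36 K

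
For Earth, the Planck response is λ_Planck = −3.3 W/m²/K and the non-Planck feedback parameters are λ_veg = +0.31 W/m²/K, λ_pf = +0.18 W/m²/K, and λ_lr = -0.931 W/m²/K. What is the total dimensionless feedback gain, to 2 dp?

-0.13

Convert to gains: g_veg = 0.31/3.3 = 0.09394; g_pf = 0.18/3.3 = 0.05455; g_lr = -0.931/3.3 = -0.2821.
Total gain g = -0.13361.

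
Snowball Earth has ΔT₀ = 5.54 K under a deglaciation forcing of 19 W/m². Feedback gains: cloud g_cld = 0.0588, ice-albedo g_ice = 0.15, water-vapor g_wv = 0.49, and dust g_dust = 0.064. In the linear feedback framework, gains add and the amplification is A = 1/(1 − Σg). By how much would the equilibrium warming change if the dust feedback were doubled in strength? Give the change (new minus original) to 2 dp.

8.63 K

Original: g = 0.7628, ΔT = 5.54/(1−0.7628) = 23.3558 K.
With doubled dust: g' = 0.8268, ΔT' = 5.54/(1−0.8268) = 31.9861 K.
Change = 31.9861 − 23.3558 = 8.63 K.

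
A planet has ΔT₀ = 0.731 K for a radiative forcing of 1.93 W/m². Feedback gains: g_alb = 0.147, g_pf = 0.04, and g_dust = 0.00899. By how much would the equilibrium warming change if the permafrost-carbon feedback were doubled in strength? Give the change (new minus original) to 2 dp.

0.05 K

Original: g = 0.19599, ΔT = 0.731/(1−0.19599) = 0.9092 K.
With doubled permafrost-carbon: g' = 0.23599, ΔT' = 0.731/(1−0.23599) = 0.9568 K.
Change = 0.9568 − 0.9092 = 0.05 K.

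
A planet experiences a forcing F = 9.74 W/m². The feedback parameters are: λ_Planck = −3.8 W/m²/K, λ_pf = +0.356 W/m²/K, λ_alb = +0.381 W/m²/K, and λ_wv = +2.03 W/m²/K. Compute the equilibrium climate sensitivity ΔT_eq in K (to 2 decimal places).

Net feedback parameter λ = (−3.8) + (+0.356) + (+0.381) + (+2.03) = -1.033 W/m²/K.
ΔT = −F/λ = −9.74/(-1.033) = 9.43 K.

9.43 K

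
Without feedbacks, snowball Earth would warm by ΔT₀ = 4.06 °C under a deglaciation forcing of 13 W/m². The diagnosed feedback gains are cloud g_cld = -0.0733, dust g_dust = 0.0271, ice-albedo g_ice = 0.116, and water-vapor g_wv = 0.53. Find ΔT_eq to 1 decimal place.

10.1 °C

Total gain g = -0.0733 + 0.0271 + 0.116 + 0.53 = 0.5998.
Amplification A = 1/(1 − 0.5998) = 2.499.
ΔT = 4.06 × 2.499 = 10.1 °C.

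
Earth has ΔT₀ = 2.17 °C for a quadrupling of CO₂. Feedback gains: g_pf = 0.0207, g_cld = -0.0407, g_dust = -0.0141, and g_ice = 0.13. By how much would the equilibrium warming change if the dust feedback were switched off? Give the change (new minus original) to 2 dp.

0.04 °C

Original: g = 0.0959, ΔT = 2.17/(1−0.0959) = 2.4002 °C.
Without dust: g' = 0.11, ΔT' = 2.17/(1−0.11) = 2.4382 °C.
Change = 2.4382 − 2.4002 = 0.04 °C.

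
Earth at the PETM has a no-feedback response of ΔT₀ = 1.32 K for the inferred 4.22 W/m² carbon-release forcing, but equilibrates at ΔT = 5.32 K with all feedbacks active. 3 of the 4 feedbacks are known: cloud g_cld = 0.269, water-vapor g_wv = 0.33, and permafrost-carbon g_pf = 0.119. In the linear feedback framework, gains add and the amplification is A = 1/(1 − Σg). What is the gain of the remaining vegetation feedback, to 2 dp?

Amplification A = ΔT/ΔT₀ = 5.32/1.32 = 4.03.
Total gain g = 1 − 1/A = 1 − 1/4.03 = 0.7519.
Known gains sum to 0.269 + 0.33 + 0.119 = 0.718.
g_veg = 0.7519 − 0.718 = 0.03.

0.03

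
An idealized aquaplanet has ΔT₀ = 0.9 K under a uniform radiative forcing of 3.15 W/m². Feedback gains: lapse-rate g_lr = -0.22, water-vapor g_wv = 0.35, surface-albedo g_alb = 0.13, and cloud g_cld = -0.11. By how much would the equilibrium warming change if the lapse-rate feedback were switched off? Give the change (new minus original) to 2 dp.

Original: g = 0.15, ΔT = 0.9/(1−0.15) = 1.0588 K.
Without lapse-rate: g' = 0.37, ΔT' = 0.9/(1−0.37) = 1.4286 K.
Change = 1.4286 − 1.0588 = 0.37 K.

0.37 K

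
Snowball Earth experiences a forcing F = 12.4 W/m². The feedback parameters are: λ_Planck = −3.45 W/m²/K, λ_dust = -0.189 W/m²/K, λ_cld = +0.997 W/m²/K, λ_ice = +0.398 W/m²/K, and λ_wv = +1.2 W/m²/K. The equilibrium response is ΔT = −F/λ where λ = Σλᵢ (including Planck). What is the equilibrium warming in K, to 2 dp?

11.88 K

Net feedback parameter λ = (−3.45) + (-0.189) + (+0.997) + (+0.398) + (+1.2) = -1.044 W/m²/K.
ΔT = −F/λ = −12.4/(-1.044) = 11.88 K.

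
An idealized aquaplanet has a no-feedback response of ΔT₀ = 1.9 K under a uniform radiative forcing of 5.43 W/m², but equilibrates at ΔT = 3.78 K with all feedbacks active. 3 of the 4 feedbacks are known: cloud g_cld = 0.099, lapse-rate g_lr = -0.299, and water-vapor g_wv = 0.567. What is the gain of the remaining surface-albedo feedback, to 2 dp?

0.13

Amplification A = ΔT/ΔT₀ = 3.78/1.9 = 1.989.
Total gain g = 1 − 1/A = 1 − 1/1.989 = 0.4972.
Known gains sum to 0.099 − 0.299 + 0.567 = 0.367.
g_alb = 0.4972 − 0.367 = 0.13.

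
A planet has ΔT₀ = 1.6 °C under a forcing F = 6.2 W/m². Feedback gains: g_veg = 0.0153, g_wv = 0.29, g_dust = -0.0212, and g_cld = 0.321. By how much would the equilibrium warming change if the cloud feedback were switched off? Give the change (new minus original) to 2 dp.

-1.82 °C

Original: g = 0.6051, ΔT = 1.6/(1−0.6051) = 4.0517 °C.
Without cloud: g' = 0.2841, ΔT' = 1.6/(1−0.2841) = 2.2349 °C.
Change = 2.2349 − 4.0517 = -1.82 °C.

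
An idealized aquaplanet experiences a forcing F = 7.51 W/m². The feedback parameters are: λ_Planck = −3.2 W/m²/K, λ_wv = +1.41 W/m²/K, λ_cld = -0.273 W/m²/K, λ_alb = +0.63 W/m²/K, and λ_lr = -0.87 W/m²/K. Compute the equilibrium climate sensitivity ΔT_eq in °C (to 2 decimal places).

3.26 °C

Net feedback parameter λ = (−3.2) + (+1.41) + (-0.273) + (+0.63) + (-0.87) = -2.303 W/m²/K.
ΔT = −F/λ = −7.51/(-2.303) = 3.26 °C.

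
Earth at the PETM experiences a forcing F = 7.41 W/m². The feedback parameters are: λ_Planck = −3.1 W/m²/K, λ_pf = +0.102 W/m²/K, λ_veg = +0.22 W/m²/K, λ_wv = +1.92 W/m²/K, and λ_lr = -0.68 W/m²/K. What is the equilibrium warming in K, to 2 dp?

Net feedback parameter λ = (−3.1) + (+0.102) + (+0.22) + (+1.92) + (-0.68) = -1.538 W/m²/K.
ΔT = −F/λ = −7.41/(-1.538) = 4.82 K.

4.82 K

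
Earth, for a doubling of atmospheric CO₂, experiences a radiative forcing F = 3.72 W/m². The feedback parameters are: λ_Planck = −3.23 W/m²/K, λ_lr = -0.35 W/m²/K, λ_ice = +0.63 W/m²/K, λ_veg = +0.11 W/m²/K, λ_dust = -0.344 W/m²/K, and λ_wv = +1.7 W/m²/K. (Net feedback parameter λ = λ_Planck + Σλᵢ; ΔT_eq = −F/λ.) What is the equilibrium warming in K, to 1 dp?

Net feedback parameter λ = (−3.23) + (-0.35) + (+0.63) + (+0.11) + (-0.344) + (+1.7) = -1.484 W/m²/K.
ΔT = −F/λ = −3.72/(-1.484) = 2.5 K.

2.5 K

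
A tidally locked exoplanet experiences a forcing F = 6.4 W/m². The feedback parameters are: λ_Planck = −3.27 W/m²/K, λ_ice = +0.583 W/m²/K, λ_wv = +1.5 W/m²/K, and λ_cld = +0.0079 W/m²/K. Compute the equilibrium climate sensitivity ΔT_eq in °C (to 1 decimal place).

5.4 °C

Net feedback parameter λ = (−3.27) + (+0.583) + (+1.5) + (+0.0079) = -1.1791 W/m²/K.
ΔT = −F/λ = −6.4/(-1.1791) = 5.4 °C.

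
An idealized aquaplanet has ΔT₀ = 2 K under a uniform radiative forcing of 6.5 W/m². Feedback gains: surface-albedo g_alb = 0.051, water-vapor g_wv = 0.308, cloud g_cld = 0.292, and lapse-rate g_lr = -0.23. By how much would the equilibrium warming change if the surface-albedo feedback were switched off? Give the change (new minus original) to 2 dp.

Original: g = 0.421, ΔT = 2/(1−0.421) = 3.4542 K.
Without surface-albedo: g' = 0.37, ΔT' = 2/(1−0.37) = 3.1746 K.
Change = 3.1746 − 3.4542 = -0.28 K.

-0.28 K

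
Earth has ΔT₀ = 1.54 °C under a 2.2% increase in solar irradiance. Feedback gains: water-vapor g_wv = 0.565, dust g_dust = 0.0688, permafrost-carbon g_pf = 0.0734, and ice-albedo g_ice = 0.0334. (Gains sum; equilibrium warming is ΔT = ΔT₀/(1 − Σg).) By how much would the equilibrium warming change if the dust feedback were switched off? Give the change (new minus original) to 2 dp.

Original: g = 0.7406, ΔT = 1.54/(1−0.7406) = 5.9368 °C.
Without dust: g' = 0.6718, ΔT' = 1.54/(1−0.6718) = 4.6923 °C.
Change = 4.6923 − 5.9368 = -1.24 °C.

-1.24 °C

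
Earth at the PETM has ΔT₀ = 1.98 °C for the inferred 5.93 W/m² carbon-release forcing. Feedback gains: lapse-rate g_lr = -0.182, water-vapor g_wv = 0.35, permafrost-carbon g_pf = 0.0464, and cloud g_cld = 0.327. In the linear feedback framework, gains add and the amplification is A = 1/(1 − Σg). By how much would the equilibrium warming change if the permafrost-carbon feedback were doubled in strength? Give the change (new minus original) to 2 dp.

0.49 °C

Original: g = 0.5414, ΔT = 1.98/(1−0.5414) = 4.3175 °C.
With doubled permafrost-carbon: g' = 0.5878, ΔT' = 1.98/(1−0.5878) = 4.8035 °C.
Change = 4.8035 − 4.3175 = 0.49 °C.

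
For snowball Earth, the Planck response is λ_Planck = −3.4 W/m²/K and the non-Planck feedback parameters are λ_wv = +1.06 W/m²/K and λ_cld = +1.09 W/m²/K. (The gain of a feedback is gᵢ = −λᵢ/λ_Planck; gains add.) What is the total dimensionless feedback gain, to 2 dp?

0.63

Convert to gains: g_wv = 1.06/3.4 = 0.3118; g_cld = 1.09/3.4 = 0.3206.
Total gain g = 0.6324.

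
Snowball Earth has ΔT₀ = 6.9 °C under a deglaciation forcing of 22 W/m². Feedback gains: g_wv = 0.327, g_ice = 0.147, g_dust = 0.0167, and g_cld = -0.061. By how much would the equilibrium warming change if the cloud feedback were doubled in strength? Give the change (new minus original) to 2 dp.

Original: g = 0.4297, ΔT = 6.9/(1−0.4297) = 12.0989 °C.
With doubled cloud: g' = 0.3687, ΔT' = 6.9/(1−0.3687) = 10.9298 °C.
Change = 10.9298 − 12.0989 = -1.17 °C.

-1.17 °C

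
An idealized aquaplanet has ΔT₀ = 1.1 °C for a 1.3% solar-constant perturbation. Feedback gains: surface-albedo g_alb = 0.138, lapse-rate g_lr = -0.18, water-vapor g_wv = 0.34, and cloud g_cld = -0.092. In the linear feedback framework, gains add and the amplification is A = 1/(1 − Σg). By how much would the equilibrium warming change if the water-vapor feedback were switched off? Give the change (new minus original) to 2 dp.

Original: g = 0.206, ΔT = 1.1/(1−0.206) = 1.3854 °C.
Without water-vapor: g' = -0.134, ΔT' = 1.1/(1+0.134) = 0.9700 °C.
Change = 0.9700 − 1.3854 = -0.42 °C.

-0.42 °C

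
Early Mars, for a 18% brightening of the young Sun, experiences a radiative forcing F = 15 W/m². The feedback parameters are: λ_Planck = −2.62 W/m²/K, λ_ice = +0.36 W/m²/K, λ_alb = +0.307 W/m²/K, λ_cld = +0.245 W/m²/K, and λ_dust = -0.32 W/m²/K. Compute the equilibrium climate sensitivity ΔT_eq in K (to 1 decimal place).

Net feedback parameter λ = (−2.62) + (+0.36) + (+0.307) + (+0.245) + (-0.32) = -2.028 W/m²/K.
ΔT = −F/λ = −15/(-2.028) = 7.4 K.

7.4 K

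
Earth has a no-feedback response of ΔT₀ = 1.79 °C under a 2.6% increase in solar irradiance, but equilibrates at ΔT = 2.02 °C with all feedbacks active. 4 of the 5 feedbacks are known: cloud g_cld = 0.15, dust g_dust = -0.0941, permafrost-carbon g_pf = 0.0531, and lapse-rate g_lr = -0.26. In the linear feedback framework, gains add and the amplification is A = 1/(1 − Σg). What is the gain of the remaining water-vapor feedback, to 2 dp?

0.26

Amplification A = ΔT/ΔT₀ = 2.02/1.79 = 1.128.
Total gain g = 1 − 1/A = 1 − 1/1.128 = 0.1135.
Known gains sum to 0.15 − 0.0941 + 0.0531 − 0.26 = -0.151.
g_wv = 0.1135 + 0.151 = 0.26.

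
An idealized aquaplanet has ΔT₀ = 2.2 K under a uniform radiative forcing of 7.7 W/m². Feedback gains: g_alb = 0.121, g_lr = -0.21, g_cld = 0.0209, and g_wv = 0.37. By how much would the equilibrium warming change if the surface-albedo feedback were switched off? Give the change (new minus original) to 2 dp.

Original: g = 0.3019, ΔT = 2.2/(1−0.3019) = 3.1514 K.
Without surface-albedo: g' = 0.1809, ΔT' = 2.2/(1−0.1809) = 2.6859 K.
Change = 2.6859 − 3.1514 = -0.47 K.

-0.47 K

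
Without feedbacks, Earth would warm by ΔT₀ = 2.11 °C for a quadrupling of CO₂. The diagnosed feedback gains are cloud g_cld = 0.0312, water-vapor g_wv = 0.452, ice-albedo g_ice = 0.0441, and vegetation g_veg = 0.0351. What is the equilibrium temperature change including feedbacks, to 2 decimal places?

Total gain g = 0.0312 + 0.452 + 0.0441 + 0.0351 = 0.5624.
Amplification A = 1/(1 − 0.5624) = 2.285.
ΔT = 2.11 × 2.285 = 4.82 °C.

4.82 °C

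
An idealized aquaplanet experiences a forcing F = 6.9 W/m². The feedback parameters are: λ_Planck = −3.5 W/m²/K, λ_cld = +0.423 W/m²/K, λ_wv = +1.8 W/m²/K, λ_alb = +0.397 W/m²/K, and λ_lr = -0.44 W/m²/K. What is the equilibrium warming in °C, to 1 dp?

Net feedback parameter λ = (−3.5) + (+0.423) + (+1.8) + (+0.397) + (-0.44) = -1.32 W/m²/K.
ΔT = −F/λ = −6.9/(-1.32) = 5.2 °C.

5.2 °C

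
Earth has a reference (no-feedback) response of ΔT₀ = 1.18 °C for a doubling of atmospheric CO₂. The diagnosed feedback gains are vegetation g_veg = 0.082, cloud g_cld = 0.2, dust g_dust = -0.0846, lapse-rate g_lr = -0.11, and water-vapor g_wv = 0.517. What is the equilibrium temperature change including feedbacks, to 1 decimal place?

3.0 °C

Total gain g = 0.082 + 0.2 − 0.0846 − 0.11 + 0.517 = 0.6044.
Amplification A = 1/(1 − 0.6044) = 2.528.
ΔT = 1.18 × 2.528 = 3.0 °C.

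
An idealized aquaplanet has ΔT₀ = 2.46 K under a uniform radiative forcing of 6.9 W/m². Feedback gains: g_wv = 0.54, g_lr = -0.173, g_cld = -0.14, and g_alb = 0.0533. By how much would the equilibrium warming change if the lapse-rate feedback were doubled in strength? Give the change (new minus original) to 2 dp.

Original: g = 0.2803, ΔT = 2.46/(1−0.2803) = 3.4181 K.
With doubled lapse-rate: g' = 0.1073, ΔT' = 2.46/(1−0.1073) = 2.7557 K.
Change = 2.7557 − 3.4181 = -0.66 K.

-0.66 K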